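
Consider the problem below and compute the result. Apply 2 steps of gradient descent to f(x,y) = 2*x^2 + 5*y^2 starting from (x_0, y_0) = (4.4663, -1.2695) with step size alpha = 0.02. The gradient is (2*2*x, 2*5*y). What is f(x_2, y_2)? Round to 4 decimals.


Gradient descent on f(x,y) = 2*x^2 + 5*y^2.
Starting point: (4.4663, -1.2695), alpha = 0.02
Step 1: grad_x = 2*2*4.4663 = 17.8652, grad_y = 2*5*-1.2695 = -12.695
  x_1 = 4.4663 - 0.02*17.8652 = 4.109
  y_1 = -1.2695 - 0.02*-12.695 = -1.0156
Step 2: grad_x = 2*2*4.109 = 16.436, grad_y = 2*5*-1.0156 = -10.156
  x_2 = 4.109 - 0.02*16.436 = 3.7803
  y_2 = -1.0156 - 0.02*-10.156 = -0.8125
f(3.7803, -0.8125) = 2*3.7803^2 + 5*(-0.8125)^2 = 31.8816


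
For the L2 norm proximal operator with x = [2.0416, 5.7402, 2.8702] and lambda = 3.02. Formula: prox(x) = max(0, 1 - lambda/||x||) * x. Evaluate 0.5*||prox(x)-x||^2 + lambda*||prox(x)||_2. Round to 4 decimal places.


Step 1: Compute ||x||.
||x|| = 6.7347
Step 2: Compute scaling factor.
scale = max(0, 1 - 3.02/6.7347) = 0.5516
Step 3: prox(x) = [1.1261, 3.1662, 1.5831]
||prox(x)|| = 3.7147
Step 4: Proximal objective.
0.5*||prox-x||^2 = 4.5602
lambda*||prox|| = 11.2184
Total = 15.7786


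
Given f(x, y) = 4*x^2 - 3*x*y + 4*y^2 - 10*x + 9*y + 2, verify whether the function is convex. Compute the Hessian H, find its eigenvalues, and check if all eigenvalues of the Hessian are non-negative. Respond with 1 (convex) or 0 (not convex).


The Hessian of f(x,y) = 4*x^2 - 3*x*y + 4*y^2 - 10*x + 9*y + 2 is:
H = [[8, -3], [-3, 8]]
Trace = 8 + 8 = 16
Determinant = 8*8 - (-3)^2 = 55
Discriminant = (16)^2 - 4*55 = 36.0
Eigenvalues: lambda_1 = 5.0, lambda_2 = 11.0
The function is convex.

1


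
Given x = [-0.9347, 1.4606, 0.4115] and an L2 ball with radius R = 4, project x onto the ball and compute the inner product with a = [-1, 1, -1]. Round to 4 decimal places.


Step 1: Compute ||x|| (intermediates to 6 decimals).
||x|| = sqrt((-0.9347)^2 + 1.4606^2 + 0.4115^2) = 1.782231
Step 2: Project.
Since ||x|| <= R, proj = x (no scaling needed).
proj(x) = [-0.9347, 1.4606, 0.4115]
Step 3: Dot product.
a^T * proj(x) = -1*(-0.9347) + 1*1.4606 - 1*0.4115 = 1.9838


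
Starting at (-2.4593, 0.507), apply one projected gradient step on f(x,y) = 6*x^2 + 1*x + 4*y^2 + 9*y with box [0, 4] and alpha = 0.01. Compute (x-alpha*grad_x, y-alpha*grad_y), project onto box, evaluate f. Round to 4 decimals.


Step 1: Compute gradient at (-2.4593, 0.507).
grad_x = 2*6*-2.4593 + 1 = -28.5116
grad_y = 2*4*0.507 + 9 = 13.056
Step 2: Gradient step.
x_raw = -2.4593 - 0.01*-28.5116 = -2.1742
y_raw = 0.507 - 0.01*13.056 = 0.3764
Step 3: Project onto [0, 4].
x_proj = clip(-2.1742) = 0.0
y_proj = clip(0.3764) = 0.3764
Step 4: Evaluate f.
f(0.0, 0.3764) = 3.9548


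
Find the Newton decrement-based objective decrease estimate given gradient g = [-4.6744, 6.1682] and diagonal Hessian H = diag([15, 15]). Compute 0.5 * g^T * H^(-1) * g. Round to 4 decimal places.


Step 1: H is diagonal, so H^(-1) * g = [-0.3116, 0.4112].
Step 2: g^T H^(-1) g = sum_i g_i^2 / H_ii
  = (-4.6744)^2/15 + (6.1682)^2/15
  = 1.4567 + 2.5364 = 3.9931
Step 3: Objective decrease = 0.5 * g^T H^(-1) g = 1.9966


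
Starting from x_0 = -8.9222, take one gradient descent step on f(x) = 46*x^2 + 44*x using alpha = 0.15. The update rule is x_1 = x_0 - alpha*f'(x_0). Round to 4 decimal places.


We compute the gradient at x_0 and apply the update.
f'(x) = 92*x + 44
f'(-8.9222) = 92*-8.9222 + 44 = -776.8424
x_1 = -8.9222 - 0.15*-776.8424 = 107.6042


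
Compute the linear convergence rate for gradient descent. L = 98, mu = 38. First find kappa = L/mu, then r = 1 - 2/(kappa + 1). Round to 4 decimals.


Step 1: Compute the condition number.
kappa = L/mu = 98/38 = 2.5789
Step 2: Compute the convergence rate.
r = 1 - 2/(kappa + 1) = 1 - 2*mu/(L + mu) = (L - mu)/(L + mu) = 60/136 = 0.4412


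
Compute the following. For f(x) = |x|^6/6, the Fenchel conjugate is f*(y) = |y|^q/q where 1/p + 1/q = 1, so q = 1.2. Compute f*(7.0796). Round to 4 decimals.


The conjugate exponent q satisfies 1/p + 1/q = 1.
p = 6, so q = 6/(6 - 1) = 1.2
|y|^q = 7.0796^1.2 = 10.4715
f*(7.0796) = 10.4715 / 1.2 = 8.7263


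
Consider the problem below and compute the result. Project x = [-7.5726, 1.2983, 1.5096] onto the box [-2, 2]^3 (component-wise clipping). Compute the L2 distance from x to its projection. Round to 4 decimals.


Project each component onto [-2, 2].
clip(-7.5726) = -2.0, clip(1.2983) = 1.2983, clip(1.5096) = 1.5096
Projection = [-2.0, 1.2983, 1.5096]
Squared diffs: [31.0539, 0.0, 0.0]
Distance = sqrt(31.0539) = 5.5726


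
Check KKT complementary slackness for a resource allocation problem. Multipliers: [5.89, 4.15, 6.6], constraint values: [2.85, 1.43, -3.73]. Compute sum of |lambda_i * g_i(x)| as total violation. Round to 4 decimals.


KKT complementary slackness check:
lambda_1 * g_1 = 5.89 * 2.85 = 16.7865
lambda_2 * g_2 = 4.15 * 1.43 = 5.9345
lambda_3 * g_3 = 6.6 * -3.73 = -24.618
Total violation = 16.7865 + 5.9345 + 24.618 = 47.339


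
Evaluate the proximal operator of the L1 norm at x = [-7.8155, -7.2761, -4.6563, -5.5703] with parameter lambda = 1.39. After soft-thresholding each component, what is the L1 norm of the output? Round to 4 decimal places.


Soft-thresholding with lambda = 1.39:
prox(-7.8155) = sign(-7.8155)*max(|-7.8155| - 1.39, 0) = -6.4255
prox(-7.2761) = sign(-7.2761)*max(|-7.2761| - 1.39, 0) = -5.8861
prox(-4.6563) = sign(-4.6563)*max(|-4.6563| - 1.39, 0) = -3.2663
prox(-5.5703) = sign(-5.5703)*max(|-5.5703| - 1.39, 0) = -4.1803
prox(x) = [-6.4255, -5.8861, -3.2663, -4.1803]
||prox(x)||_1 = 6.4255 + 5.8861 + 3.2663 + 4.1803 = 19.7582


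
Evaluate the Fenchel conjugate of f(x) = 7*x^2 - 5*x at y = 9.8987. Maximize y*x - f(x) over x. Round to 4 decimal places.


f*(y) = sup_x {y*x - a*x^2 - b*x} = sup_x {(y-b)*x - a*x^2}
FOC: (y - b) - 2a*x = 0 => x* = (y - b)/(2a)
x* = (9.8987 + 5)/(2*7) = 1.0642
f*(9.8987) = (y-b)^2/(4a) = (9.8987 + 5)^2/(4*7)
= 221.9713/28 = 7.9275


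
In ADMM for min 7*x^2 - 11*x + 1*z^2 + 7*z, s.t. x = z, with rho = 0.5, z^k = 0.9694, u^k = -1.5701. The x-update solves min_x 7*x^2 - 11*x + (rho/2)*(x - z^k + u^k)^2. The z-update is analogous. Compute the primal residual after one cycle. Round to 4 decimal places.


ADMM iteration with rho = 0.5, z^k = 0.9694, u^k = -1.5701
Step 1: x-update.
Minimize 7*x^2 - 11*x + (0.5/2)*(x - 0.9694 - 1.5701)^2
FOC: (2*7 + 0.5)*x = 11 + 0.5*(0.9694 + 1.5701)
x^{k+1} = 0.8462
Step 2: z-update.
Minimize 1*z^2 + 7*z + (0.5/2)*(0.8462 - z - 1.5701)^2
FOC: (2*1 + 0.5)*z = -7 + 0.5*(0.8462 - 1.5701)
z^{k+1} = -2.9448
Step 3: u-update.
u^{k+1} = -1.5701 + 0.8462 + 2.9448 = 2.2209
Step 4: Primal residual = |0.8462 + 2.9448| = 3.791


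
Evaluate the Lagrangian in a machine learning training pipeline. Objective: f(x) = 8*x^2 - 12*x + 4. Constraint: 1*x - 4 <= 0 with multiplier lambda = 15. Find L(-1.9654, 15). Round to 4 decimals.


Step 1: Evaluate f(x).
f(-1.9654) = 8*(-1.9654)^2 - 12*(-1.9654) + 4 = 58.4872
Step 2: Evaluate g(x).
g(-1.9654) = 1*-1.9654 - 4 = -5.9654
Step 3: Compute Lagrangian.
L = 58.4872 + 15*-5.9654 = -30.9938


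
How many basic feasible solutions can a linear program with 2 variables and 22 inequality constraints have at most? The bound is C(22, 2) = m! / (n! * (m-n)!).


Each vertex corresponds to some choice of n active constraints out of m, so the number of vertices is at most C(m, n) = m! / (n!(m-n)!).
m = 22, n = 2
Numerator: 22 * 21
Denominator: 2! = 2
C(22, 2) = 231


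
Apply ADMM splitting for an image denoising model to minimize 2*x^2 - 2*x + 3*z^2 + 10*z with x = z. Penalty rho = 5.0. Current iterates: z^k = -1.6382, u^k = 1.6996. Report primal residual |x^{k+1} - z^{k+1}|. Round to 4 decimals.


ADMM iteration with rho = 5.0, z^k = -1.6382, u^k = 1.6996
Step 1: x-update.
Minimize 2*x^2 - 2*x + (5.0/2)*(x + 1.6382 + 1.6996)^2
FOC: (2*2 + 5.0)*x = 2 + 5.0*(-1.6382 - 1.6996)
x^{k+1} = -1.6321
Step 2: z-update.
Minimize 3*z^2 + 10*z + (5.0/2)*(-1.6321 - z + 1.6996)^2
FOC: (2*3 + 5.0)*z = -10 + 5.0*(-1.6321 + 1.6996)
z^{k+1} = -0.8784
Step 3: u-update.
u^{k+1} = 1.6996 - 1.6321 + 0.8784 = 0.9459
Step 4: Primal residual = |-1.6321 + 0.8784| = 0.7537


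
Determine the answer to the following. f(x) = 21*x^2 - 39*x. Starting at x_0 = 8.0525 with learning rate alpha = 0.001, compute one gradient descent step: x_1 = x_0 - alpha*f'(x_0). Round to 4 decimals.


We compute the gradient at x_0 and apply the update.
f'(x) = 42*x - 39
f'(8.0525) = 42*8.0525 - 39 = 299.205
x_1 = 8.0525 - 0.001*299.205 = 7.7533


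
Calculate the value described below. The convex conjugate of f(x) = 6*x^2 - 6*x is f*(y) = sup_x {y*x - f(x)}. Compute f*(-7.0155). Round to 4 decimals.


f*(y) = sup_x {y*x - a*x^2 - b*x} = sup_x {(y-b)*x - a*x^2}
FOC: (y - b) - 2a*x = 0 => x* = (y - b)/(2a)
x* = (-7.0155 + 6)/(2*6) = -0.0846
f*(-7.0155) = (y-b)^2/(4a) = (-7.0155 + 6)^2/(4*6)
= 1.0312/24 = 0.043


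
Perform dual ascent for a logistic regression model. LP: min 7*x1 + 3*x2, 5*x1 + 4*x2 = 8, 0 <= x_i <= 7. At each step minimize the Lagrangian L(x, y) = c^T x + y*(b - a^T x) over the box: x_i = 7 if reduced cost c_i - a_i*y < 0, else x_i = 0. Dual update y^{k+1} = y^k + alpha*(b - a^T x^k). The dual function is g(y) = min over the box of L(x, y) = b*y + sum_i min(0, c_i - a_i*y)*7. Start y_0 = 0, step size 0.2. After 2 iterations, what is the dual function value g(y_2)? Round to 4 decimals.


Dual ascent for LP: min 7*x1 + 3*x2, 5*x1 + 4*x2 = 8, 0 <= x_i <= 7
Step 1: y^k = 0.0, reduced costs: (7.0, 3.0)
  x^k = (0.0, 0.0), subgradient = b - a^T x = 8.0
  y^{k+1} = 0.0 + 0.2*8.0 = 1.6
Step 2: y^k = 1.6, reduced costs: (-1.0, -3.4)
  x^k = (7.0, 7.0), subgradient = b - a^T x = -55.0
  y^{k+1} = 1.6 + 0.2*-55.0 = -9.4
Dual objective at y_2 = -9.4: reduced costs (54.0, 40.6), box minimizer x = (0.0, 0.0)
g(y_2) = b*y + (c1 - a1*y)*x1 + (c2 - a2*y)*x2 = 8*(-9.4) + 54.0*0.0 + 40.6*0.0 = -75.2 + 0.0 + 0.0 = -75.2


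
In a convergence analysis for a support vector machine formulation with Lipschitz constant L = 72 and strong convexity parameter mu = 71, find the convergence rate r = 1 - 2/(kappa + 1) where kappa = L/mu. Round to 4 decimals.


Step 1: Compute the condition number.
kappa = L/mu = 72/71 = 1.0141
Step 2: Compute the convergence rate.
r = 1 - 2/(kappa + 1) = 1 - 2*mu/(L + mu) = (L - mu)/(L + mu) = 1/143 = 0.007


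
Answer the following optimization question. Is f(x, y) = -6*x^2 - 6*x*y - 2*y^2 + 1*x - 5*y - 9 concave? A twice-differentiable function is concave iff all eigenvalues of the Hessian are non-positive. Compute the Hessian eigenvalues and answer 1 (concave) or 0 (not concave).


The Hessian of f(x,y) = -6*x^2 - 6*x*y - 2*y^2 + 1*x - 5*y - 9 is:
H = [[-12, -6], [-6, -4]]
Trace = -12 - 4 = -16
Determinant = -12*-4 - (-6)^2 = 12
Discriminant = (-16)^2 - 4*12 = 208.0
Eigenvalues: lambda_1 = -15.2111, lambda_2 = -0.7889
The function is concave.

1


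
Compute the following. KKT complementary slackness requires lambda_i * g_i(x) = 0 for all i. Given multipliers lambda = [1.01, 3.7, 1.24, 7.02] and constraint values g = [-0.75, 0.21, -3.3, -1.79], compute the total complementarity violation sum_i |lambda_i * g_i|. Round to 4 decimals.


KKT complementary slackness check:
lambda_1 * g_1 = 1.01 * -0.75 = -0.7575
lambda_2 * g_2 = 3.7 * 0.21 = 0.777
lambda_3 * g_3 = 1.24 * -3.3 = -4.092
lambda_4 * g_4 = 7.02 * -1.79 = -12.5658
Total violation = 0.7575 + 0.777 + 4.092 + 12.5658 = 18.1923


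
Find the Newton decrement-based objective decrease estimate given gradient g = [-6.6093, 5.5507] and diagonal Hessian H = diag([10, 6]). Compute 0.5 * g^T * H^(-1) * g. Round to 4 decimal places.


Step 1: H is diagonal, so H^(-1) * g = [-0.6609, 0.9251].
Step 2: g^T H^(-1) g = sum_i g_i^2 / H_ii
  = (-6.6093)^2/10 + (5.5507)^2/6
  = 4.3683 + 5.135 = 9.5033
Step 3: Objective decrease = 0.5 * g^T H^(-1) g = 4.7517


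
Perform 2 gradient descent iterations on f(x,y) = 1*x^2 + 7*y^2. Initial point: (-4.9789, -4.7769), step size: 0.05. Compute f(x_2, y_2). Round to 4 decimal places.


Gradient descent on f(x,y) = 1*x^2 + 7*y^2.
Starting point: (-4.9789, -4.7769), alpha = 0.05
Step 1: grad_x = 2*1*-4.9789 = -9.9578, grad_y = 2*7*-4.7769 = -66.8766
  x_1 = -4.9789 - 0.05*-9.9578 = -4.481
  y_1 = -4.7769 - 0.05*-66.8766 = -1.4331
Step 2: grad_x = 2*1*-4.481 = -8.962, grad_y = 2*7*-1.4331 = -20.063
  x_2 = -4.481 - 0.05*-8.962 = -4.0329
  y_2 = -1.4331 - 0.05*-20.063 = -0.4299
f(-4.0329, -0.4299) = 1*(-4.0329)^2 + 7*(-0.4299)^2 = 17.5582


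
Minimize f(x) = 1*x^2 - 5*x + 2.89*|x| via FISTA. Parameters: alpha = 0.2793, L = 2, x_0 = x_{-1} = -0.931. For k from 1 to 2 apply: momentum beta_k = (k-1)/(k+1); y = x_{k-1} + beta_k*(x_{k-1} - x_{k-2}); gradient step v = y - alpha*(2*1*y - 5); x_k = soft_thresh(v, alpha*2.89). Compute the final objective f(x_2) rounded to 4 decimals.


FISTA on f(x) = 1*x^2 - 5*x + 2.89*|x|
L = 2, alpha = 0.2793
Iteration 1: beta = 0.0, y = -0.931 + 0.0*(-0.931 + 0.931) = -0.931
  grad(y) = -6.862, v = y - alpha*grad = 0.9856
  prox(v) = soft_thresh(0.9856, 0.8072) = 0.1784
Iteration 2: beta = 0.3333, y = 0.1784 + 0.3333*(0.1784 + 0.931) = 0.5482
  grad(y) = -3.9037, v = y - alpha*grad = 1.6385
  prox(v) = soft_thresh(1.6385, 0.8072) = 0.8313
f(x_2) = 1*0.8313^2 - 5*0.8313 + 2.89*|0.8313| = -1.063


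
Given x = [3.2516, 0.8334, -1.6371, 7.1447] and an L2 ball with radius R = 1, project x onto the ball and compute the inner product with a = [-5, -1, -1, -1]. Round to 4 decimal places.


Step 1: Compute ||x|| (intermediates to 6 decimals).
||x|| = sqrt(3.2516^2 + 0.8334^2 + (-1.6371)^2 + 7.1447^2) = 8.061904
Step 2: Project.
Since ||x|| > R, scale = R/||x|| = 1/8.061904 = 0.12404, proj(x) = scale * x
proj(x) = [0.403328, 0.103375, -0.203066, 0.886229]
Step 3: Dot product.
a^T * proj(x) = -5*0.403328 - 1*0.103375 - 1*(-0.203066) - 1*0.886229 = -2.8032


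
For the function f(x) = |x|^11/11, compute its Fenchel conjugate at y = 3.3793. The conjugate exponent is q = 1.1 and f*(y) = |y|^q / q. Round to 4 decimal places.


The conjugate exponent q satisfies 1/p + 1/q = 1.
p = 11, so q = 11/(11 - 1) = 1.1
|y|^q = 3.3793^1.1 = 3.8169
f*(3.3793) = 3.8169 / 1.1 = 3.4699


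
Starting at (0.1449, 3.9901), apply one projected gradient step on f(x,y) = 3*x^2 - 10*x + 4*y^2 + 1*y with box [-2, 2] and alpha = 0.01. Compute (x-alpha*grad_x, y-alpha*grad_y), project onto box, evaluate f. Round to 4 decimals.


Step 1: Compute gradient at (0.1449, 3.9901).
grad_x = 2*3*0.1449 - 10 = -9.1306
grad_y = 2*4*3.9901 + 1 = 32.9208
Step 2: Gradient step.
x_raw = 0.1449 - 0.01*-9.1306 = 0.2362
y_raw = 3.9901 - 0.01*32.9208 = 3.6609
Step 3: Project onto [-2, 2].
x_proj = clip(0.2362) = 0.2362
y_proj = clip(3.6609) = 2.0
Step 4: Evaluate f.
f(0.2362, 2.0) = 15.8053


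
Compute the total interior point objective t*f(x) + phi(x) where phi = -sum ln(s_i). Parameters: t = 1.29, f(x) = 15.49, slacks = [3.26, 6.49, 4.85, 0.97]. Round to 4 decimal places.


Step 1: Compute log-barrier.
ln values: [1.1817, 1.8703, 1.579, -0.0305]
phi = -(1.1817 + 1.8703 + 1.579 - 0.0305) = -4.6005
Step 2: Compute augmented objective.
t*f(x) = 1.29*15.49 = 19.9821
Total = 19.9821 - 4.6005 = 15.3816


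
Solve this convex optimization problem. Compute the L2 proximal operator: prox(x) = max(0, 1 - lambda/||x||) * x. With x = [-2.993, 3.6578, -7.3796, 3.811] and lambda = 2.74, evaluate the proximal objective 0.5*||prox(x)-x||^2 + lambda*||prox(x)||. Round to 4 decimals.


Step 1: Compute ||x||.
||x|| = 9.5561
Step 2: Compute scaling factor.
scale = max(0, 1 - 2.74/9.5561) = 0.7133
Step 3: prox(x) = [-2.1348, 2.609, -5.2637, 2.7183]
||prox(x)|| = 6.8161
Step 4: Proximal objective.
0.5*||prox-x||^2 = 3.7538
lambda*||prox|| = 18.6761
Total = 22.43


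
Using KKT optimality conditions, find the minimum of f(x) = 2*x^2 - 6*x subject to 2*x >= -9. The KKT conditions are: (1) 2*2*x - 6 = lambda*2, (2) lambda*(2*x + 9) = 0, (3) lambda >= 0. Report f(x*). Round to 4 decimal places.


Step 1: Try lambda = 0 (constraint inactive).
Stationarity: 2*2*x - 6 = 0
x* = 6/(2*2) = 1.5
Check constraint: 2*1.5 = 3.0 >= -9 -- satisfied.
Step 2: Compute optimal value.
f(x*) = 2*1.5^2 - 6*1.5 = -4.5


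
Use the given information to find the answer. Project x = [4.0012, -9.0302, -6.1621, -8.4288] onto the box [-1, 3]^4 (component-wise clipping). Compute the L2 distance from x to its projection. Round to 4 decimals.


Project each component onto [-1, 3].
clip(4.0012) = 3.0, clip(-9.0302) = -1.0, clip(-6.1621) = -1.0, clip(-8.4288) = -1.0
Projection = [3.0, -1.0, -1.0, -1.0]
Squared diffs: [1.0024, 64.4841, 26.6473, 55.1871]
Distance = sqrt(147.3209) = 12.1376


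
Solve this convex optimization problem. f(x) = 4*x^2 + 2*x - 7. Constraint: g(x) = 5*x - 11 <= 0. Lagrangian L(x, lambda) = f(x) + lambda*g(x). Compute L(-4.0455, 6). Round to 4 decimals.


Step 1: Evaluate f(x).
f(-4.0455) = 4*(-4.0455)^2 + 2*(-4.0455) - 7 = 50.3733
Step 2: Evaluate g(x).
g(-4.0455) = 5*-4.0455 - 11 = -31.2275
Step 3: Compute Lagrangian.
L = 50.3733 + 6*-31.2275 = -136.9917


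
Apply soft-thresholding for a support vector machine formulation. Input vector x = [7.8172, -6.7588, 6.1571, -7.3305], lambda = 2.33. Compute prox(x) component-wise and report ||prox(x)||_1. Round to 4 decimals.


Soft-thresholding with lambda = 2.33:
prox(7.8172) = sign(7.8172)*max(|7.8172| - 2.33, 0) = 5.4872
prox(-6.7588) = sign(-6.7588)*max(|-6.7588| - 2.33, 0) = -4.4288
prox(6.1571) = sign(6.1571)*max(|6.1571| - 2.33, 0) = 3.8271
prox(-7.3305) = sign(-7.3305)*max(|-7.3305| - 2.33, 0) = -5.0005
prox(x) = [5.4872, -4.4288, 3.8271, -5.0005]
||prox(x)||_1 = 5.4872 + 4.4288 + 3.8271 + 5.0005 = 18.7436


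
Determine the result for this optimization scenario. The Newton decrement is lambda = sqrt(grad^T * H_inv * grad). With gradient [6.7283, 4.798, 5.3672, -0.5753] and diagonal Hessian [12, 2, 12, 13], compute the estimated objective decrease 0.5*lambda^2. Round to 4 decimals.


Step 1: H is diagonal, so H^(-1) * g = [0.5607, 2.399, 0.4473, -0.0443].
Step 2: g^T H^(-1) g = sum_i g_i^2 / H_ii
  = (6.7283)^2/12 + (4.798)^2/2 + (5.3672)^2/12 + (-0.5753)^2/13
  = 3.7725 + 11.5104 + 2.4006 + 0.0255 = 17.7089
Step 3: Objective decrease = 0.5 * g^T H^(-1) g = 8.8545


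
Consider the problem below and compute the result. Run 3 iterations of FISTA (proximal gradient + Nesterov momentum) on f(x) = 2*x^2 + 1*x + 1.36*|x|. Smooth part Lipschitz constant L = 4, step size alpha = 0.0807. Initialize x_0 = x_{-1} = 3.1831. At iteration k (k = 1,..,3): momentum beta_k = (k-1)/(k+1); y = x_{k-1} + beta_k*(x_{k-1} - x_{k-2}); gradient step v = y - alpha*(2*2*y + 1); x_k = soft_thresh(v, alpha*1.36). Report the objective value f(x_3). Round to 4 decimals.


FISTA on f(x) = 2*x^2 + 1*x + 1.36*|x|
L = 4, alpha = 0.0807
Iteration 1: beta = 0.0, y = 3.1831 + 0.0*(3.1831 - 3.1831) = 3.1831
  grad(y) = 13.7324, v = y - alpha*grad = 2.0749
  prox(v) = soft_thresh(2.0749, 0.1098) = 1.9651
Iteration 2: beta = 0.3333, y = 1.9651 + 0.3333*(1.9651 - 3.1831) = 1.5592
  grad(y) = 7.2366, v = y - alpha*grad = 0.9752
  prox(v) = soft_thresh(0.9752, 0.1098) = 0.8654
Iteration 3: beta = 0.5, y = 0.8654 + 0.5*(0.8654 - 1.9651) = 0.3155
  grad(y) = 2.2622, v = y - alpha*grad = 0.133
  prox(v) = soft_thresh(0.133, 0.1098) = 0.0232
f(x_3) = 2*0.0232^2 + 1*0.0232 + 1.36*|0.0232| = 0.0559


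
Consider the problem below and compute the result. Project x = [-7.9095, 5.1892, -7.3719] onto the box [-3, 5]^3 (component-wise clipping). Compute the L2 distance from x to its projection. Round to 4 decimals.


Project each component onto [-3, 5].
clip(-7.9095) = -3.0, clip(5.1892) = 5.0, clip(-7.3719) = -3.0
Projection = [-3.0, 5.0, -3.0]
Squared diffs: [24.1032, 0.0358, 19.1135]
Distance = sqrt(43.2525) = 6.5767


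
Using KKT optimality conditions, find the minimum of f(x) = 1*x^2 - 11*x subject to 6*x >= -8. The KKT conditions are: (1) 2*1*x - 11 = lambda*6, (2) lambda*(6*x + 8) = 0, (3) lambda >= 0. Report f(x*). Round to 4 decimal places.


Step 1: Try lambda = 0 (constraint inactive).
Stationarity: 2*1*x - 11 = 0
x* = 11/(2*1) = 5.5
Check constraint: 6*5.5 = 33.0 >= -8 -- satisfied.
Step 2: Compute optimal value.
f(x*) = 1*5.5^2 - 11*5.5 = -30.25


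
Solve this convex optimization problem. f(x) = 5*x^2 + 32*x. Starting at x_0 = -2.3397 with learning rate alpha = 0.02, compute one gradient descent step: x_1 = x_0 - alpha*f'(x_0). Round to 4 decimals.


We compute the gradient at x_0 and apply the update.
f'(x) = 10*x + 32
f'(-2.3397) = 10*-2.3397 + 32 = 8.603
x_1 = -2.3397 - 0.02*8.603 = -2.5118


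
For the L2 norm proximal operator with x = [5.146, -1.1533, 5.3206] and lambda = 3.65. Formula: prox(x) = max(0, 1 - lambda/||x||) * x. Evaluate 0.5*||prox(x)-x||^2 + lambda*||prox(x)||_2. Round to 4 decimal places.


Step 1: Compute ||x||.
||x|| = 7.4913
Step 2: Compute scaling factor.
scale = max(0, 1 - 3.65/7.4913) = 0.5128
Step 3: prox(x) = [2.6387, -0.5914, 2.7282]
||prox(x)|| = 3.8413
Step 4: Proximal objective.
0.5*||prox-x||^2 = 6.6613
lambda*||prox|| = 14.0207
Total = 20.6821


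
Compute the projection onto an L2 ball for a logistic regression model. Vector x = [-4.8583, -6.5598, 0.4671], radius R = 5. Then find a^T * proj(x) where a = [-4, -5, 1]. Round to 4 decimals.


Step 1: Compute ||x|| (intermediates to 6 decimals).
||x|| = sqrt((-4.8583)^2 + (-6.5598)^2 + 0.4671^2) = 8.176322
Step 2: Project.
Since ||x|| > R, scale = R/||x|| = 5/8.176322 = 0.611522, proj(x) = scale * x
proj(x) = [-2.970957, -4.011462, 0.285642]
Step 3: Dot product.
a^T * proj(x) = -4*(-2.970957) - 5*(-4.011462) + 1*0.285642 = 32.2268


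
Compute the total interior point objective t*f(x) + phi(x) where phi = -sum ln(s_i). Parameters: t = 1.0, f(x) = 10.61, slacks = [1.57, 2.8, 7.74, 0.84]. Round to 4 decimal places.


Step 1: Compute log-barrier.
ln values: [0.4511, 1.0296, 2.0464, -0.1744]
phi = -(0.4511 + 1.0296 + 2.0464 - 0.1744) = -3.3527
Step 2: Compute augmented objective.
t*f(x) = 1.0*10.61 = 10.61
Total = 10.61 - 3.3527 = 7.2573


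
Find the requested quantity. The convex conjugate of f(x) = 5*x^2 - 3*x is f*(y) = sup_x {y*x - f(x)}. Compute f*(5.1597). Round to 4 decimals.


f*(y) = sup_x {y*x - a*x^2 - b*x} = sup_x {(y-b)*x - a*x^2}
FOC: (y - b) - 2a*x = 0 => x* = (y - b)/(2a)
x* = (5.1597 + 3)/(2*5) = 0.816
f*(5.1597) = (y-b)^2/(4a) = (5.1597 + 3)^2/(4*5)
= 66.5807/20 = 3.329


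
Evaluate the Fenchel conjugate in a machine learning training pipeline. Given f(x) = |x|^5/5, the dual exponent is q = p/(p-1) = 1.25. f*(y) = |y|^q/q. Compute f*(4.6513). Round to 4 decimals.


The conjugate exponent q satisfies 1/p + 1/q = 1.
p = 5, so q = 5/(5 - 1) = 1.25
|y|^q = 4.6513^1.25 = 6.8307
f*(4.6513) = 6.8307 / 1.25 = 5.4646


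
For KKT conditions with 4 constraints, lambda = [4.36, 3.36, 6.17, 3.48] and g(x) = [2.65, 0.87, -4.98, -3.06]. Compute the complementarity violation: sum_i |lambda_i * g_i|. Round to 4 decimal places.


KKT complementary slackness check:
lambda_1 * g_1 = 4.36 * 2.65 = 11.554
lambda_2 * g_2 = 3.36 * 0.87 = 2.9232
lambda_3 * g_3 = 6.17 * -4.98 = -30.7266
lambda_4 * g_4 = 3.48 * -3.06 = -10.6488
Total violation = 11.554 + 2.9232 + 30.7266 + 10.6488 = 55.8526


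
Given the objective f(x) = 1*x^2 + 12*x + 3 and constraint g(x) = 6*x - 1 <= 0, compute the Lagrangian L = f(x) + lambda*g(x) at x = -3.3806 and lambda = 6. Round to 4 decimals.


Step 1: Evaluate f(x).
f(-3.3806) = 1*(-3.3806)^2 + 12*(-3.3806) + 3 = -26.1387
Step 2: Evaluate g(x).
g(-3.3806) = 6*-3.3806 - 1 = -21.2836
Step 3: Compute Lagrangian.
L = -26.1387 + 6*-21.2836 = -153.8403


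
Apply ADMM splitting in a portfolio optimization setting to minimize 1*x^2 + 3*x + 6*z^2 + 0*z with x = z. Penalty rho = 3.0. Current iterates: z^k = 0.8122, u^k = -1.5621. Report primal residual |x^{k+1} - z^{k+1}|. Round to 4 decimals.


ADMM iteration with rho = 3.0, z^k = 0.8122, u^k = -1.5621
Step 1: x-update.
Minimize 1*x^2 + 3*x + (3.0/2)*(x - 0.8122 - 1.5621)^2
FOC: (2*1 + 3.0)*x = -3 + 3.0*(0.8122 + 1.5621)
x^{k+1} = 0.8246
Step 2: z-update.
Minimize 6*z^2 + 0*z + (3.0/2)*(0.8246 - z - 1.5621)^2
FOC: (2*6 + 3.0)*z = 0 + 3.0*(0.8246 - 1.5621)
z^{k+1} = -0.1475
Step 3: u-update.
u^{k+1} = -1.5621 + 0.8246 + 0.1475 = -0.59
Step 4: Primal residual = |0.8246 + 0.1475| = 0.9721


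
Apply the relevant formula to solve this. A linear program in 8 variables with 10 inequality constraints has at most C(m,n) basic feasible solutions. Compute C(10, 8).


Each vertex corresponds to some choice of n active constraints out of m, so the number of vertices is at most C(m, n) = m! / (n!(m-n)!).
m = 10, n = 8
Numerator: 10 * 9 * 8 * 7 * 6 * 5 * 4 * 3
Denominator: 8! = 40320
C(10, 8) = 45


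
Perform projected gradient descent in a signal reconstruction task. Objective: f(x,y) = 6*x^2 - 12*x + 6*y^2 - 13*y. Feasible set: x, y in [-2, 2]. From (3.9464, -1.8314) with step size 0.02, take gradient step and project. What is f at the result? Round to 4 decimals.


Step 1: Compute gradient at (3.9464, -1.8314).
grad_x = 2*6*3.9464 - 12 = 35.3568
grad_y = 2*6*-1.8314 - 13 = -34.9768
Step 2: Gradient step.
x_raw = 3.9464 - 0.02*35.3568 = 3.2393
y_raw = -1.8314 - 0.02*-34.9768 = -1.1319
Step 3: Project onto [-2, 2].
x_proj = clip(3.2393) = 2.0
y_proj = clip(-1.1319) = -1.1319
Step 4: Evaluate f.
f(2.0, -1.1319) = 22.4009


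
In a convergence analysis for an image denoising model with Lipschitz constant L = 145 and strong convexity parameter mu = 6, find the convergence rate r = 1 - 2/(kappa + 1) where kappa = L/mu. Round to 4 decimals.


Step 1: Compute the condition number.
kappa = L/mu = 145/6 = 24.1667
Step 2: Compute the convergence rate.
r = 1 - 2/(kappa + 1) = 1 - 2*mu/(L + mu) = (L - mu)/(L + mu) = 139/151 = 0.9205


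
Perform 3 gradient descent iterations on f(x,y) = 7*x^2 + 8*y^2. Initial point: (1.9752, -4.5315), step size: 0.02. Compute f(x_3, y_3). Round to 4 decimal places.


Gradient descent on f(x,y) = 7*x^2 + 8*y^2.
Starting point: (1.9752, -4.5315), alpha = 0.02
Step 1: grad_x = 2*7*1.9752 = 27.6528, grad_y = 2*8*-4.5315 = -72.504
  x_1 = 1.9752 - 0.02*27.6528 = 1.4221
  y_1 = -4.5315 - 0.02*-72.504 = -3.0814
Step 2: grad_x = 2*7*1.4221 = 19.91, grad_y = 2*8*-3.0814 = -49.3027
  x_2 = 1.4221 - 0.02*19.91 = 1.0239
  y_2 = -3.0814 - 0.02*-49.3027 = -2.0954
Step 3: grad_x = 2*7*1.0239 = 14.3352, grad_y = 2*8*-2.0954 = -33.5258
  x_3 = 1.0239 - 0.02*14.3352 = 0.7372
  y_3 = -2.0954 - 0.02*-33.5258 = -1.4248
f(0.7372, -1.4248) = 7*0.7372^2 + 8*(-1.4248)^2 = 20.0462


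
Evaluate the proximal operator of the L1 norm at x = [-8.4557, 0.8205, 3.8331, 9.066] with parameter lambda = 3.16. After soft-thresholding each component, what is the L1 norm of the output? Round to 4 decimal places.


Soft-thresholding with lambda = 3.16:
prox(-8.4557) = sign(-8.4557)*max(|-8.4557| - 3.16, 0) = -5.2957
prox(0.8205) = sign(0.8205)*max(|0.8205| - 3.16, 0) = 0.0
prox(3.8331) = sign(3.8331)*max(|3.8331| - 3.16, 0) = 0.6731
prox(9.066) = sign(9.066)*max(|9.066| - 3.16, 0) = 5.906
prox(x) = [-5.2957, 0.0, 0.6731, 5.906]
||prox(x)||_1 = 5.2957 + 0.0 + 0.6731 + 5.906 = 11.8748


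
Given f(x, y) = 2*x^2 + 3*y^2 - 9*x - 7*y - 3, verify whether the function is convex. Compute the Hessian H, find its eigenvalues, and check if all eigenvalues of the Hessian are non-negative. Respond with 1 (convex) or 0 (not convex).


The Hessian of f(x,y) = 2*x^2 + 3*y^2 - 9*x - 7*y - 3 is:
H = [[4, 0], [0, 6]]
Trace = 4 + 6 = 10
Determinant = 4*6 - (0)^2 = 24
Discriminant = (10)^2 - 4*24 = 4.0
Eigenvalues: lambda_1 = 4.0, lambda_2 = 6.0
The function is convex.

1


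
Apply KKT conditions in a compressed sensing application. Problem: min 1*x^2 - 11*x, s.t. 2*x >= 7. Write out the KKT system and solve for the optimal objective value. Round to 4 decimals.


Step 1: Try lambda = 0 (constraint inactive).
Stationarity: 2*1*x - 11 = 0
x* = 11/(2*1) = 5.5
Check constraint: 2*5.5 = 11.0 >= 7 -- satisfied.
Step 2: Compute optimal value.
f(x*) = 1*5.5^2 - 11*5.5 = -30.25


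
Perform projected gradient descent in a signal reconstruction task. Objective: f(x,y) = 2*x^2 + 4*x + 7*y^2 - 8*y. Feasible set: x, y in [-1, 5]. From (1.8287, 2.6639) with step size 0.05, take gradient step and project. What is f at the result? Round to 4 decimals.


Step 1: Compute gradient at (1.8287, 2.6639).
grad_x = 2*2*1.8287 + 4 = 11.3148
grad_y = 2*7*2.6639 - 8 = 29.2946
Step 2: Gradient step.
x_raw = 1.8287 - 0.05*11.3148 = 1.263
y_raw = 2.6639 - 0.05*29.2946 = 1.1992
Step 3: Project onto [-1, 5].
x_proj = clip(1.263) = 1.263
y_proj = clip(1.1992) = 1.1992
Step 4: Evaluate f.
f(1.263, 1.1992) = 8.7147


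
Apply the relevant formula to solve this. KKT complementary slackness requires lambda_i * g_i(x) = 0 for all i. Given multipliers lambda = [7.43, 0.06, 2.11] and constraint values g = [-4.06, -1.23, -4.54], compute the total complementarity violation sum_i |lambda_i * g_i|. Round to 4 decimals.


KKT complementary slackness check:
lambda_1 * g_1 = 7.43 * -4.06 = -30.1658
lambda_2 * g_2 = 0.06 * -1.23 = -0.0738
lambda_3 * g_3 = 2.11 * -4.54 = -9.5794
Total violation = 30.1658 + 0.0738 + 9.5794 = 39.819


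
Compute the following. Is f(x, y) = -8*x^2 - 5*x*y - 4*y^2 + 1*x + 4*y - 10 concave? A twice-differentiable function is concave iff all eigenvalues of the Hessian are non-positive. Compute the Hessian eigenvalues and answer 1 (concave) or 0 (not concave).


The Hessian of f(x,y) = -8*x^2 - 5*x*y - 4*y^2 + 1*x + 4*y - 10 is:
H = [[-16, -5], [-5, -8]]
Trace = -16 - 8 = -24
Determinant = -16*-8 - (-5)^2 = 103
Discriminant = (-24)^2 - 4*103 = 164.0
Eigenvalues: lambda_1 = -18.4031, lambda_2 = -5.5969
The function is concave.

1


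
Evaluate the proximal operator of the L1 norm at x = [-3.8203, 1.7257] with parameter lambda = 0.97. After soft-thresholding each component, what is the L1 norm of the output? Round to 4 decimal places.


Soft-thresholding with lambda = 0.97:
prox(-3.8203) = sign(-3.8203)*max(|-3.8203| - 0.97, 0) = -2.8503
prox(1.7257) = sign(1.7257)*max(|1.7257| - 0.97, 0) = 0.7557
prox(x) = [-2.8503, 0.7557]
||prox(x)||_1 = 2.8503 + 0.7557 = 3.606


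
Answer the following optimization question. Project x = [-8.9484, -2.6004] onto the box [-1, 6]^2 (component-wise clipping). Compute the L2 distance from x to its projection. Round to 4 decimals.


Project each component onto [-1, 6].
clip(-8.9484) = -1.0, clip(-2.6004) = -1.0
Projection = [-1.0, -1.0]
Squared diffs: [63.1771, 2.5613]
Distance = sqrt(65.7384) = 8.1079


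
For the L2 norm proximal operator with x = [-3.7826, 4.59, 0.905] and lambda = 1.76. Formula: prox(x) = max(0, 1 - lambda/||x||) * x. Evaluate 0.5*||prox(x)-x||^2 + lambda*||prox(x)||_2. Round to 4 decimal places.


Step 1: Compute ||x||.
||x|| = 6.0162
Step 2: Compute scaling factor.
scale = max(0, 1 - 1.76/6.0162) = 0.7075
Step 3: prox(x) = [-2.676, 3.2472, 0.6403]
||prox(x)|| = 4.2562
Step 4: Proximal objective.
0.5*||prox-x||^2 = 1.5488
lambda*||prox|| = 7.4909
Total = 9.0398


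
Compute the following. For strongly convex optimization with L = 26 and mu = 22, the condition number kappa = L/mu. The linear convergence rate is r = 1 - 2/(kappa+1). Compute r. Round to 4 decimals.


Step 1: Compute the condition number.
kappa = L/mu = 26/22 = 1.1818
Step 2: Compute the convergence rate.
r = 1 - 2/(kappa + 1) = 1 - 2*mu/(L + mu) = (L - mu)/(L + mu) = 4/48 = 0.0833


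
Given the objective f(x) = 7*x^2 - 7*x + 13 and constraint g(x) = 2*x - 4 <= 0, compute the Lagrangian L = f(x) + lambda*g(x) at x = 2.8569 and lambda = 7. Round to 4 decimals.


Step 1: Evaluate f(x).
f(2.8569) = 7*2.8569^2 - 7*2.8569 + 13 = 50.1348
Step 2: Evaluate g(x).
g(2.8569) = 2*2.8569 - 4 = 1.7138
Step 3: Compute Lagrangian.
L = 50.1348 + 7*1.7138 = 62.1314


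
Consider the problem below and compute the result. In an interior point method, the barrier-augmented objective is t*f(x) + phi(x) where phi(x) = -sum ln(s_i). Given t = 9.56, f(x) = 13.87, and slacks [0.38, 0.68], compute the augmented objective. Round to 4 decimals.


Step 1: Compute log-barrier.
ln values: [-0.9676, -0.3857]
phi = -(-0.9676 - 0.3857) = 1.3532
Step 2: Compute augmented objective.
t*f(x) = 9.56*13.87 = 132.5972
Total = 132.5972 + 1.3532 = 133.9504


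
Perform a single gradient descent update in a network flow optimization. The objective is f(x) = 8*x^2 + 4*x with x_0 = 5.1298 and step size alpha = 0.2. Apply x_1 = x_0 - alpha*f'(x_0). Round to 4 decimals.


We compute the gradient at x_0 and apply the update.
f'(x) = 16*x + 4
f'(5.1298) = 16*5.1298 + 4 = 86.0768
x_1 = 5.1298 - 0.2*86.0768 = -12.0856


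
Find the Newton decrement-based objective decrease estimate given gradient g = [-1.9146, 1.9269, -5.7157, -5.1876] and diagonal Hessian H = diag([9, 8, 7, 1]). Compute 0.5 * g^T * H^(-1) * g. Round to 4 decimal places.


Step 1: H is diagonal, so H^(-1) * g = [-0.2127, 0.2409, -0.8165, -5.1876].
Step 2: g^T H^(-1) g = sum_i g_i^2 / H_ii
  = (-1.9146)^2/9 + (1.9269)^2/8 + (-5.7157)^2/7 + (-5.1876)^2/1
  = 0.4073 + 0.4641 + 4.667 + 26.9112 = 32.4496
Step 3: Objective decrease = 0.5 * g^T H^(-1) g = 16.2248


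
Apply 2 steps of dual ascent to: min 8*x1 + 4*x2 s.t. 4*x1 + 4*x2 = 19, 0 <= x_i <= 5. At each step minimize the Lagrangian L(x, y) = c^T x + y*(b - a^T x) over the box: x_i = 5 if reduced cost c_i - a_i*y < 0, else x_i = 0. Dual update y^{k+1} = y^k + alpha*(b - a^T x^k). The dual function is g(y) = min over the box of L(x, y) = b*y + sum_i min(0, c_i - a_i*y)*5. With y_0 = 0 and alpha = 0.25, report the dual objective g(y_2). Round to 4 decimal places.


Dual ascent for LP: min 8*x1 + 4*x2, 4*x1 + 4*x2 = 19, 0 <= x_i <= 5
Step 1: y^k = 0.0, reduced costs: (8.0, 4.0)
  x^k = (0.0, 0.0), subgradient = b - a^T x = 19.0
  y^{k+1} = 0.0 + 0.25*19.0 = 4.75
Step 2: y^k = 4.75, reduced costs: (-11.0, -15.0)
  x^k = (5.0, 5.0), subgradient = b - a^T x = -21.0
  y^{k+1} = 4.75 + 0.25*-21.0 = -0.5
Dual objective at y_2 = -0.5: reduced costs (10.0, 6.0), box minimizer x = (0.0, 0.0)
g(y_2) = b*y + (c1 - a1*y)*x1 + (c2 - a2*y)*x2 = 19*(-0.5) + 10.0*0.0 + 6.0*0.0 = -9.5 + 0.0 + 0.0 = -9.5


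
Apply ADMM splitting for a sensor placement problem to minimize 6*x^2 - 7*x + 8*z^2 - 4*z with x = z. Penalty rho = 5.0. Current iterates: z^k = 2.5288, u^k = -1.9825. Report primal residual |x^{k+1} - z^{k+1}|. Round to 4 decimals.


ADMM iteration with rho = 5.0, z^k = 2.5288, u^k = -1.9825
Step 1: x-update.
Minimize 6*x^2 - 7*x + (5.0/2)*(x - 2.5288 - 1.9825)^2
FOC: (2*6 + 5.0)*x = 7 + 5.0*(2.5288 + 1.9825)
x^{k+1} = 1.7386
Step 2: z-update.
Minimize 8*z^2 - 4*z + (5.0/2)*(1.7386 - z - 1.9825)^2
FOC: (2*8 + 5.0)*z = 4 + 5.0*(1.7386 - 1.9825)
z^{k+1} = 0.1324
Step 3: u-update.
u^{k+1} = -1.9825 + 1.7386 - 0.1324 = -0.3763
Step 4: Primal residual = |1.7386 - 0.1324| = 1.6062


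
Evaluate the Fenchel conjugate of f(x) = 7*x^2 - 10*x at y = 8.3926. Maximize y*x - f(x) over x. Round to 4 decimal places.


f*(y) = sup_x {y*x - a*x^2 - b*x} = sup_x {(y-b)*x - a*x^2}
FOC: (y - b) - 2a*x = 0 => x* = (y - b)/(2a)
x* = (8.3926 + 10)/(2*7) = 1.3138
f*(8.3926) = (y-b)^2/(4a) = (8.3926 + 10)^2/(4*7)
= 338.2877/28 = 12.0817


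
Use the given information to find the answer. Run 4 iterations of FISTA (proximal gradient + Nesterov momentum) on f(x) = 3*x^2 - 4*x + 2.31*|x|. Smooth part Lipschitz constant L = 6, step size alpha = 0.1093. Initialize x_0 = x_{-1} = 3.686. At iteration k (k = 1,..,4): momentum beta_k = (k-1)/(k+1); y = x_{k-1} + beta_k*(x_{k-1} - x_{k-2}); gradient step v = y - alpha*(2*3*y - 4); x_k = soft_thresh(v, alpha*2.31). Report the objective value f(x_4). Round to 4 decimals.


FISTA on f(x) = 3*x^2 - 4*x + 2.31*|x|
L = 6, alpha = 0.1093
Iteration 1: beta = 0.0, y = 3.686 + 0.0*(3.686 - 3.686) = 3.686
  grad(y) = 18.116, v = y - alpha*grad = 1.7059
  prox(v) = soft_thresh(1.7059, 0.2525) = 1.4534
Iteration 2: beta = 0.3333, y = 1.4534 + 0.3333*(1.4534 - 3.686) = 0.7093
  grad(y) = 0.2555, v = y - alpha*grad = 0.6813
  prox(v) = soft_thresh(0.6813, 0.2525) = 0.4288
Iteration 3: beta = 0.5, y = 0.4288 + 0.5*(0.4288 - 1.4534) = -0.0835
  grad(y) = -4.5007, v = y - alpha*grad = 0.4085
  prox(v) = soft_thresh(0.4085, 0.2525) = 0.156
Iteration 4: beta = 0.6, y = 0.156 + 0.6*(0.156 - 0.4288) = -0.0077
  grad(y) = -4.0463, v = y - alpha*grad = 0.4345
  prox(v) = soft_thresh(0.4345, 0.2525) = 0.1821
f(x_4) = 3*0.1821^2 - 4*0.1821 + 2.31*|0.1821| = -0.2082


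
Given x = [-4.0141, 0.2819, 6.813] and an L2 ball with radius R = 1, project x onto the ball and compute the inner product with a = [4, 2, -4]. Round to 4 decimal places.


Step 1: Compute ||x|| (intermediates to 6 decimals).
||x|| = sqrt((-4.0141)^2 + 0.2819^2 + 6.813^2) = 7.912612
Step 2: Project.
Since ||x|| > R, scale = R/||x|| = 1/7.912612 = 0.126381, proj(x) = scale * x
proj(x) = [-0.507306, 0.035627, 0.861034]
Step 3: Dot product.
a^T * proj(x) = 4*(-0.507306) + 2*0.035627 - 4*0.861034 = -5.4021


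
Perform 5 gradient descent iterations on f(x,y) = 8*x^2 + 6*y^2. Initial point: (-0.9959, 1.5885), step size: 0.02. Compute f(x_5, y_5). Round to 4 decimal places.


Gradient descent on f(x,y) = 8*x^2 + 6*y^2.
Starting point: (-0.9959, 1.5885), alpha = 0.02
Step 1: grad_x = 2*8*-0.9959 = -15.9344, grad_y = 2*6*1.5885 = 19.062
  x_1 = -0.9959 - 0.02*-15.9344 = -0.6772
  y_1 = 1.5885 - 0.02*19.062 = 1.2073
Step 2: grad_x = 2*8*-0.6772 = -10.8354, grad_y = 2*6*1.2073 = 14.4871
  x_2 = -0.6772 - 0.02*-10.8354 = -0.4605
  y_2 = 1.2073 - 0.02*14.4871 = 0.9175
Step 3: grad_x = 2*8*-0.4605 = -7.3681, grad_y = 2*6*0.9175 = 11.0102
  x_3 = -0.4605 - 0.02*-7.3681 = -0.3131
  y_3 = 0.9175 - 0.02*11.0102 = 0.6973
Step 4: grad_x = 2*8*-0.3131 = -5.0103, grad_y = 2*6*0.6973 = 8.3678
  x_4 = -0.3131 - 0.02*-5.0103 = -0.2129
  y_4 = 0.6973 - 0.02*8.3678 = 0.53
Step 5: grad_x = 2*8*-0.2129 = -3.407, grad_y = 2*6*0.53 = 6.3595
  x_5 = -0.2129 - 0.02*-3.407 = -0.1448
  y_5 = 0.53 - 0.02*6.3595 = 0.4028
f(-0.1448, 0.4028) = 8*(-0.1448)^2 + 6*0.4028^2 = 1.1411


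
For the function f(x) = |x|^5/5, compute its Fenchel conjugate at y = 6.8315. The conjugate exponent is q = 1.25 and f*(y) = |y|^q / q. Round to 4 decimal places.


The conjugate exponent q satisfies 1/p + 1/q = 1.
p = 5, so q = 5/(5 - 1) = 1.25
|y|^q = 6.8315^1.25 = 11.0445
f*(6.8315) = 11.0445 / 1.25 = 8.8356


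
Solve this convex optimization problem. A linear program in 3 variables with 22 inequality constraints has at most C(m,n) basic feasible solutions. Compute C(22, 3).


Each vertex corresponds to some choice of n active constraints out of m, so the number of vertices is at most C(m, n) = m! / (n!(m-n)!).
m = 22, n = 3
Numerator: 22 * 21 * 20
Denominator: 3! = 6
C(22, 3) = 1540


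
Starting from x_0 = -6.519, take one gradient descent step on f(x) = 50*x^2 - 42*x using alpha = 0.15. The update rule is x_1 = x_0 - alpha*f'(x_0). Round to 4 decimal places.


We compute the gradient at x_0 and apply the update.
f'(x) = 100*x - 42
f'(-6.519) = 100*-6.519 - 42 = -693.9
x_1 = -6.519 - 0.15*-693.9 = 97.566


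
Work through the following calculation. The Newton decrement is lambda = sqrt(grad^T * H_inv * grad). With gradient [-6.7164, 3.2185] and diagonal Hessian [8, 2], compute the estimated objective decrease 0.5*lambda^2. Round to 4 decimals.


Step 1: H is diagonal, so H^(-1) * g = [-0.8396, 1.6093].
Step 2: g^T H^(-1) g = sum_i g_i^2 / H_ii
  = (-6.7164)^2/8 + (3.2185)^2/2
  = 5.6388 + 5.1794 = 10.8181
Step 3: Objective decrease = 0.5 * g^T H^(-1) g = 5.4091


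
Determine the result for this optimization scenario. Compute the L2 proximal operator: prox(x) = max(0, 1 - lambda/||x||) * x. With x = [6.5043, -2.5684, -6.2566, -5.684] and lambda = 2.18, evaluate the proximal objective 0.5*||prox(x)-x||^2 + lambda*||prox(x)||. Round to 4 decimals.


Step 1: Compute ||x||.
||x|| = 10.9707
Step 2: Compute scaling factor.
scale = max(0, 1 - 2.18/10.9707) = 0.8013
Step 3: prox(x) = [5.2118, -2.058, -5.0133, -4.5545]
||prox(x)|| = 8.7907
Step 4: Proximal objective.
0.5*||prox-x||^2 = 2.3762
lambda*||prox|| = 19.1637
Total = 21.5399
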